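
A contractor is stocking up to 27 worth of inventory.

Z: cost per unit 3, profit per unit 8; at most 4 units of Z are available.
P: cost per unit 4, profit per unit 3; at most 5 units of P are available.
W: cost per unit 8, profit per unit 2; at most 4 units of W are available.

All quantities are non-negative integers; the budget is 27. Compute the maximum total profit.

41

Take 4×Z and 3×P: cost 24 ≤ 27, profit 4·8 + 3·3 = 41.
Z has the best ratio (8/3) and is taken to its limit of 4; remaining capacity is filled optimally with the others.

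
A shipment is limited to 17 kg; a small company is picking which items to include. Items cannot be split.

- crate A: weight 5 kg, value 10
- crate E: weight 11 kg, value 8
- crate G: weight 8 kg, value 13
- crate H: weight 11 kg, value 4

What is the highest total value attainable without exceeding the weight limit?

23

crate A + crate H: weight 5 + 11 = 16 ≤ 17, value 10 + 4 = 14.
crate A + crate G: weight 5 + 8 = 13 ≤ 17, value 10 + 13 = 23.
crate A + crate E: weight 5 + 11 = 16 ≤ 17, value 10 + 8 = 18.
Best is crate A and crate G with total value 23.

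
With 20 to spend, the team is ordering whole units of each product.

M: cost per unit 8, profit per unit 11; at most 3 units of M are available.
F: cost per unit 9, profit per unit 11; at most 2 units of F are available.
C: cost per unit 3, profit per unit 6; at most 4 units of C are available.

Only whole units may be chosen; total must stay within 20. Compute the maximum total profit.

35

C has the best ratio (6/3); taking only C gives at most 4×6 = 24 (stopped by the supply cap of 4).
Mixing does better — 1×M and 4×C: cost 20 ≤ 20, profit 1·11 + 4·6 = 35.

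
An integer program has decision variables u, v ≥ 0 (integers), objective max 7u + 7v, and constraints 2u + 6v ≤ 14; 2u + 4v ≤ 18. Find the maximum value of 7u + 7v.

49

(u,v)=(7,0): 2·7+6·0=14≤14, 2·7+4·0=14≤18, objective 49.
(u,v)=(6,0): 2·6+6·0=12≤14, 2·6+4·0=12≤18, objective 42.
No feasible integer point exceeds 49.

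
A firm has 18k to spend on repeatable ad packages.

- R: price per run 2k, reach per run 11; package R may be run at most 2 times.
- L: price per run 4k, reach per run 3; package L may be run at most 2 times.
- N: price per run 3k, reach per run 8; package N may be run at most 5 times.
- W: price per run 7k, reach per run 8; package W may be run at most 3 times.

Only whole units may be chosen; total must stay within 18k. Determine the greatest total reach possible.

54

1×R and 5×N: price 17 ≤ 18, reach 1·11 + 5·8 = 51.
2×R and 4×N: price 16 ≤ 18, reach 2·11 + 4·8 = 54.
Best is 54.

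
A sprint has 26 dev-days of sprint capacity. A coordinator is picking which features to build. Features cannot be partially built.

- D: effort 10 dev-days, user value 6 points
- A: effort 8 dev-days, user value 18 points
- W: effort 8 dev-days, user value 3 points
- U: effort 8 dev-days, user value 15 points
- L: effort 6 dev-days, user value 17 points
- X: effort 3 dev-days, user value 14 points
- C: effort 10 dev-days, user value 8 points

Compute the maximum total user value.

This is a 0-1 knapsack instance.
Allowing fractional choices, the relaxed optimum would be about 64.8, but features are indivisible.
A + W + L + X: effort 8 + 8 + 6 + 3 = 25 ≤ 26, user value 18 + 3 + 17 + 14 = 52.
A + U + L + X: effort 8 + 8 + 6 + 3 = 25 ≤ 26, user value 18 + 15 + 17 + 14 = 64.
Best is A, U, L, and X with total user value 64.

64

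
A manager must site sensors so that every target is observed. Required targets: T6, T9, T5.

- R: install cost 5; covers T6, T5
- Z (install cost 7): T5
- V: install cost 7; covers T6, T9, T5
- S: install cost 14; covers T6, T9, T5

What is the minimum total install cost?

This is a weighted set-cover instance.
V alone covers T6, T9, T5 — every target.
Total install cost: 7.

7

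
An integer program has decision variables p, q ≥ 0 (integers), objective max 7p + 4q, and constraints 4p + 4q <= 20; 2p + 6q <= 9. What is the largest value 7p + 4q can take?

(p,q)=(4,0) is feasible, giving 28.
(p,q)=(3,0) is feasible, giving 21.
No feasible integer point exceeds 28.

28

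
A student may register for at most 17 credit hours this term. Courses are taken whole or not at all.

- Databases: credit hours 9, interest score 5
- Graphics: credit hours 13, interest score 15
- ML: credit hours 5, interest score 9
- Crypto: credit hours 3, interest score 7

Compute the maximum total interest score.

Allowing fractional choices, the relaxed optimum would be about 26.4, but courses are indivisible.
Graphics + Crypto: credit hours 13 + 3 = 16 ≤ 17, interest score 15 + 7 = 22.
ML + Crypto: credit hours 5 + 3 = 8 ≤ 17, interest score 9 + 7 = 16.
Databases + ML + Crypto: credit hours 9 + 5 + 3 = 17 ≤ 17, interest score 5 + 9 + 7 = 21.
Best is Graphics and Crypto with total interest score 22.

22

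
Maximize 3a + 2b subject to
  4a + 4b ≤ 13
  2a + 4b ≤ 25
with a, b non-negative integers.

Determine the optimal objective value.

(a,b)=(3,0): 4·3+4·0=12≤13, 2·3+4·0=6≤25, objective 9.
(a,b)=(2,1): 4·2+4·1=12≤13, 2·2+4·1=8≤25, objective 8.
(a,b)=(2,0): 4·2+4·0=8≤13, 2·2+4·0=4≤25, objective 6.
Maximum is 9 at (a,b)=(3,0).

9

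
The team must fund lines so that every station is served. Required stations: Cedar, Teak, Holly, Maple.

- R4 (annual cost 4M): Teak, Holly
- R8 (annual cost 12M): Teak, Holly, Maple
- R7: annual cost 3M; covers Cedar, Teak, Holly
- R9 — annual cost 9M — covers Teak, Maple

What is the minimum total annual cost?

12

Choose R7 and R9: together they cover Cedar, Teak, Holly, Maple — every station.
Total annual cost: 3 + 9 = 12.
No cover costs less than 12.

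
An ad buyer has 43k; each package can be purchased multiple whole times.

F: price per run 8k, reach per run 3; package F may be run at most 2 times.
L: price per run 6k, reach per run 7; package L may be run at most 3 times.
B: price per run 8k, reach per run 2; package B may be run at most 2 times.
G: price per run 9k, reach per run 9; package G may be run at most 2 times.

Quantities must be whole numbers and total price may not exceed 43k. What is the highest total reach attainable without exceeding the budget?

39

3×L and 2×G: price 36 ≤ 43, reach 3·7 + 2·9 = 39.
2×F, 3×L, and 1×G: price 43 ≤ 43, reach 2·3 + 3·7 + 1·9 = 36.
Best is 39.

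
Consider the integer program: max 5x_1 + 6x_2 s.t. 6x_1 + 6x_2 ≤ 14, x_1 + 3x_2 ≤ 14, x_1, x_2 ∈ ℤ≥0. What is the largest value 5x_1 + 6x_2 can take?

12

The continuous relaxation peaks at (0, 2.33) with value 14.00; rounding to a feasible lattice point costs some objective.
(x_1,x_2)=(0,2): 6·0+6·2=12≤14, 1·0+3·2=6≤14, objective 12.
(x_1,x_2)=(1,1): 6·1+6·1=12≤14, 1·1+3·1=4≤14, objective 11.
(x_1,x_2)=(0,1): 6·0+6·1=6≤14, 1·0+3·1=3≤14, objective 6.
No feasible integer point exceeds 12.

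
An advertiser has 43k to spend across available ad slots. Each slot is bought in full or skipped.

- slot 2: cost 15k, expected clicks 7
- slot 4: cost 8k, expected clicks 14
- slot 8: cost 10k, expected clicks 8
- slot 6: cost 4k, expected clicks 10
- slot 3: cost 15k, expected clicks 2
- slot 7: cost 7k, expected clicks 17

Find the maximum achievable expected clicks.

49

Allowing fractional choices, the relaxed optimum would be about 55.5, but ad slots are indivisible.
slot 2 + slot 4 + slot 6 + slot 7: cost 15 + 8 + 4 + 7 = 34 ≤ 43, expected clicks 7 + 14 + 10 + 17 = 48.
slot 4 + slot 8 + slot 6 + slot 7: cost 8 + 10 + 4 + 7 = 29 ≤ 43, expected clicks 14 + 8 + 10 + 17 = 49.
slot 2 + slot 4 + slot 8 + slot 7: cost 15 + 8 + 10 + 7 = 40 ≤ 43, expected clicks 7 + 14 + 8 + 17 = 46.
Best is slot 4, slot 8, slot 6, and slot 7 with total expected clicks 49.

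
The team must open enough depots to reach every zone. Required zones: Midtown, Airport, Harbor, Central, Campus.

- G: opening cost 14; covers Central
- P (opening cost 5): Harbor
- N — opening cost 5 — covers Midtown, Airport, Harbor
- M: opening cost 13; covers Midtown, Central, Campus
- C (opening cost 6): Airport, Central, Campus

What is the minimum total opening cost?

11

Choose N and C: together they cover Midtown, Airport, Harbor, Central, Campus — every zone.
Total opening cost: 5 + 6 = 11.
No cover costs less than 11.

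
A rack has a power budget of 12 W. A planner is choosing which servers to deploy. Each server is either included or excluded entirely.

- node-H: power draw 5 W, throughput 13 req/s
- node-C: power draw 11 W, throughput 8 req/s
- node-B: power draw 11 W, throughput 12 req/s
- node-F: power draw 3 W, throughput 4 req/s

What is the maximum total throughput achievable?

Take node-H and node-F: power draw 5 + 3 = 8 ≤ 12, throughput 13 + 4 = 17.
No other feasible combination does better.

17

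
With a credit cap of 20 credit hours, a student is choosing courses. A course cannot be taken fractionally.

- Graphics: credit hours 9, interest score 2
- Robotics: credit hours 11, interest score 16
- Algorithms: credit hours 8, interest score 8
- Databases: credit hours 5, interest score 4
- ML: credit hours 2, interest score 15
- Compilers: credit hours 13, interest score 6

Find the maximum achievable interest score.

Take Robotics, Databases, and ML: credit hours 11 + 5 + 2 = 18 ≤ 20, interest score 16 + 4 + 15 = 35.
No other feasible combination does better.

35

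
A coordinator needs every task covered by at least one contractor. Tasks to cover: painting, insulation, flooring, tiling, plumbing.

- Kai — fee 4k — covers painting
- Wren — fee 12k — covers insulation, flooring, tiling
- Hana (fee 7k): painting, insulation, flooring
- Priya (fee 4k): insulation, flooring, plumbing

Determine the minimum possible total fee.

20

Choose Kai, Wren, and Priya: together they cover painting, insulation, flooring, tiling, plumbing — every task.
Total fee: 4 + 12 + 4 = 20.
No cover costs less than 20.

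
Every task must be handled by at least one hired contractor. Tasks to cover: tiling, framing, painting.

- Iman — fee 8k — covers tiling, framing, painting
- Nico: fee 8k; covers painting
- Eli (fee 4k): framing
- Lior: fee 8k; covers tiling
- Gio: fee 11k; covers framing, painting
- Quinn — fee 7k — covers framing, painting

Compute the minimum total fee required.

This is an integer covering problem.
Iman alone covers tiling, framing, painting — every task.
Total fee: 8.

8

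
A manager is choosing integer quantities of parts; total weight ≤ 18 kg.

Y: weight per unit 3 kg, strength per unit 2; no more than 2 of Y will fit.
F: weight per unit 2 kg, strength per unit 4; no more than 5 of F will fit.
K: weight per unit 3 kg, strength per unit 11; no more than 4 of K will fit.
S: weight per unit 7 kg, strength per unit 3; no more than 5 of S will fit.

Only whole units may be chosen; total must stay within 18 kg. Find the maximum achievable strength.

This is a bounded integer knapsack.
Take 3×F and 4×K: weight 18 ≤ 18, strength 3·4 + 4·11 = 56.
K has the best ratio (11/3) and is taken to its limit of 4; remaining capacity is filled optimally with the others.

56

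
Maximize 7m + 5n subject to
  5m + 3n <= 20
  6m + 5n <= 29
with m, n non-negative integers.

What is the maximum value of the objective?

The continuous relaxation peaks at (1.86, 3.57) with value 30.86; rounding to a feasible lattice point costs some objective.
(m,n)=(2,3): 5·2+3·3=19≤20, 6·2+5·3=27≤29, objective 29.
(m,n)=(1,4): 5·1+3·4=17≤20, 6·1+5·4=26≤29, objective 27.
(m,n)=(2,2): 5·2+3·2=16≤20, 6·2+5·2=22≤29, objective 24.
(m,n)=(1,3): 5·1+3·3=14≤20, 6·1+5·3=21≤29, objective 22.
No feasible integer point exceeds 29.

29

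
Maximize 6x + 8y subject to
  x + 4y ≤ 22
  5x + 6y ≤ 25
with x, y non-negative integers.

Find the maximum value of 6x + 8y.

The continuous relaxation peaks at (0, 4.17) with value 33.33; rounding to a feasible lattice point costs some objective.
(x,y)=(0,4): 1·0+4·4=16≤22, 5·0+6·4=24≤25, objective 32.
(x,y)=(1,3): 1·1+4·3=13≤22, 5·1+6·3=23≤25, objective 30.
(x,y)=(0,3): 1·0+4·3=12≤22, 5·0+6·3=18≤25, objective 24.
Maximum is 32 at (x,y)=(0,4).

32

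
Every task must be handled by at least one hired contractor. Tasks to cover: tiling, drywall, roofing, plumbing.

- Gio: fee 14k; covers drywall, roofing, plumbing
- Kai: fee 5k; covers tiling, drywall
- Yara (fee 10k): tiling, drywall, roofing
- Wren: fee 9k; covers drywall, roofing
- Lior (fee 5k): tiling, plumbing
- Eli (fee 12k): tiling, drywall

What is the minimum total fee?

14

The greedy cost-per-new-task heuristic would pick Kai, Lior, and Wren for 19, but a cheaper cover exists.
Choose Wren and Lior: together they cover tiling, drywall, roofing, plumbing — every task.
Total fee: 9 + 5 = 14.
No cover costs less than 14.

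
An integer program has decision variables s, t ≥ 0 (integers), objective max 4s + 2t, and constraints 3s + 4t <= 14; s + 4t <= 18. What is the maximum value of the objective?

The continuous relaxation peaks at (4.67, 0) with value 18.67; rounding to a feasible lattice point costs some objective.
(s,t)=(4,0) is feasible, giving 16.
(s,t)=(3,1) is feasible, giving 14.
(s,t)=(3,0) is feasible, giving 12.
Maximum is 16 at (s,t)=(4,0).

16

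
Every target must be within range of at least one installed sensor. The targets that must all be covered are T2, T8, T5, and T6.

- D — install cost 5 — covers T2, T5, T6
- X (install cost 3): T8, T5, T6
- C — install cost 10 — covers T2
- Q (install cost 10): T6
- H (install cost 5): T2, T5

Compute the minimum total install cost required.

Choose D and X: together they cover T2, T8, T5, T6 — every target.
Total install cost: 5 + 3 = 8.
No cover costs less than 8.

8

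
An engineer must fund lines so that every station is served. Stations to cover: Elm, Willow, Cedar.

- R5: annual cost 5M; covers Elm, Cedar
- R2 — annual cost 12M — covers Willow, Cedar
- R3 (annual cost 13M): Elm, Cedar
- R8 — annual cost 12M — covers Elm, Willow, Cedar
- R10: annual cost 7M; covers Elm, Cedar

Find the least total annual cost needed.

12

The greedy cost-per-new-station heuristic would pick R5 and R2 for 17, but a cheaper cover exists.
R8 alone covers Elm, Willow, Cedar — every station.
Total annual cost: 12.
No cover costs less than 12.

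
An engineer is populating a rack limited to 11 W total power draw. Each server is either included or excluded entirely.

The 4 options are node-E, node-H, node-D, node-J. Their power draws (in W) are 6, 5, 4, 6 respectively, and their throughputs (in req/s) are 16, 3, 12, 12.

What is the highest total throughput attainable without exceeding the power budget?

Allowing fractional choices, the relaxed optimum would be about 30.0, but servers are indivisible.
node-E + node-D: power draw 6 + 4 = 10 ≤ 11, throughput 16 + 12 = 28.
node-D + node-J: power draw 4 + 6 = 10 ≤ 11, throughput 12 + 12 = 24.
Best is node-E and node-D with total throughput 28.

28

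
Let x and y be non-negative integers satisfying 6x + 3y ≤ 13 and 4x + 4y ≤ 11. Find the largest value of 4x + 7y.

14

(x,y)=(0,2): 6·0+3·2=6≤13, 4·0+4·2=8≤11, objective 14.
(x,y)=(1,1): 6·1+3·1=9≤13, 4·1+4·1=8≤11, objective 11.
(x,y)=(0,1): 6·0+3·1=3≤13, 4·0+4·1=4≤11, objective 7.
No feasible integer point exceeds 14.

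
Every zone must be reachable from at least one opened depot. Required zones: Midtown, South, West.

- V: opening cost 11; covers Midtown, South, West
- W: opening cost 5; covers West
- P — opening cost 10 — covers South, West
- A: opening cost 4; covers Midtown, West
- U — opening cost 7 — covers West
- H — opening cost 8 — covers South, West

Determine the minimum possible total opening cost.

This is a weighted set-cover instance.
The greedy cost-per-new-zone heuristic would pick A and H for 12, but a cheaper cover exists.
V alone covers Midtown, South, West — every zone.
Total opening cost: 11.
No cover costs less than 11.

11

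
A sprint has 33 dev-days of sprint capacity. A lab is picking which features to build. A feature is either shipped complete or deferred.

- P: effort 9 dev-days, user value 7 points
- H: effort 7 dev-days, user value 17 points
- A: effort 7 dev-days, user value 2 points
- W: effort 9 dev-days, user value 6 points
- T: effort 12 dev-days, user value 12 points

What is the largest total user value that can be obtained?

36

This is a 0-1 knapsack instance.
Take P, H, and T: effort 9 + 7 + 12 = 28 ≤ 33, user value 7 + 17 + 12 = 36.
No other feasible combination does better.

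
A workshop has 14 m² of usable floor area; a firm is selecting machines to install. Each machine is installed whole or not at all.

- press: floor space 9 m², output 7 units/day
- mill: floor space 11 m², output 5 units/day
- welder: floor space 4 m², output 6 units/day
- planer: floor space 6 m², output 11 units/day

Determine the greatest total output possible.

17

Allowing fractional choices, the relaxed optimum would be about 20.1, but machines are indivisible.
press + welder: floor space 9 + 4 = 13 ≤ 14, output 7 + 6 = 13.
welder + planer: floor space 4 + 6 = 10 ≤ 14, output 6 + 11 = 17.
planer: floor space 6 ≤ 14, output 11.
Best is welder and planer with total output 17.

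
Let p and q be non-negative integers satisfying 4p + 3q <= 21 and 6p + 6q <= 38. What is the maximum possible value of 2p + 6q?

(p,q)=(0,6) is feasible, giving 36.
(p,q)=(1,5) is feasible, giving 32.
(p,q)=(0,5) is feasible, giving 30.
Maximum is 36 at (p,q)=(0,6).

36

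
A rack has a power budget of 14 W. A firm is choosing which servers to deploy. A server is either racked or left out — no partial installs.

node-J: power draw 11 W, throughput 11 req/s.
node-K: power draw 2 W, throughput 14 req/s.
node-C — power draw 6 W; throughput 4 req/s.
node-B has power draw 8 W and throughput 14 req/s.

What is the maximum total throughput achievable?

28

Take node-K and node-B: power draw 2 + 8 = 10 ≤ 14, throughput 14 + 14 = 28.
No other feasible combination does better.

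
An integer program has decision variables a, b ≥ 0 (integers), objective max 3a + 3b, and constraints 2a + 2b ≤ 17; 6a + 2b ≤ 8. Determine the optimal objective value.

12

(a,b)=(0,4): 2·0+2·4=8≤17, 6·0+2·4=8≤8, objective 12.
(a,b)=(0,3): 2·0+2·3=6≤17, 6·0+2·3=6≤8, objective 9.
Maximum is 12 at (a,b)=(0,4).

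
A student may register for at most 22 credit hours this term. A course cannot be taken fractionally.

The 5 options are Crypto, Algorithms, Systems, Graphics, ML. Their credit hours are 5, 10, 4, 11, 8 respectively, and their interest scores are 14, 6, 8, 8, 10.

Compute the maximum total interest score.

This is a 0-1 knapsack instance.
Allowing fractional choices, the relaxed optimum would be about 35.6, but courses are indivisible.
Crypto + Systems + Graphics: credit hours 5 + 4 + 11 = 20 ≤ 22, interest score 14 + 8 + 8 = 30.
Crypto + Systems + ML: credit hours 5 + 4 + 8 = 17 ≤ 22, interest score 14 + 8 + 10 = 32.
Best is Crypto, Systems, and ML with total interest score 32.

32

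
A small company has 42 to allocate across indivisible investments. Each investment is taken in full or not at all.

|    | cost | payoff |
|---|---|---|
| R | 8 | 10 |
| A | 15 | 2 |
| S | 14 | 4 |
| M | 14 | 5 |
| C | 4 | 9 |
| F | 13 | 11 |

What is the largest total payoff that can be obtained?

35

Take R, M, C, and F: cost 8 + 14 + 4 + 13 = 39 ≤ 42, payoff 10 + 5 + 9 + 11 = 35.
No other feasible combination does better.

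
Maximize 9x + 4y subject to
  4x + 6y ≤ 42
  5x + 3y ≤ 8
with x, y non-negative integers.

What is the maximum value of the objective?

(x,y)=(1,1): 4·1+6·1=10≤42, 5·1+3·1=8≤8, objective 13.
(x,y)=(1,0): 4·1+6·0=4≤42, 5·1+3·0=5≤8, objective 9.
(x,y)=(0,2): 4·0+6·2=12≤42, 5·0+3·2=6≤8, objective 8.
The best lattice point is (1,1), giving 13.

13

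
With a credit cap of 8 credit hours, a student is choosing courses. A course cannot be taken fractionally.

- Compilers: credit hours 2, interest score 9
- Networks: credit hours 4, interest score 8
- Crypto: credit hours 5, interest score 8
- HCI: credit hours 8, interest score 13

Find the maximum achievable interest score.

17

This is a 0-1 knapsack instance.
Compilers + Crypto: credit hours 2 + 5 = 7 ≤ 8, interest score 9 + 8 = 17.
HCI: credit hours 8 ≤ 8, interest score 13.
Compilers + Networks: credit hours 2 + 4 = 6 ≤ 8, interest score 9 + 8 = 17.
The maximum interest score is 17; one optimal choice is Compilers and Networks.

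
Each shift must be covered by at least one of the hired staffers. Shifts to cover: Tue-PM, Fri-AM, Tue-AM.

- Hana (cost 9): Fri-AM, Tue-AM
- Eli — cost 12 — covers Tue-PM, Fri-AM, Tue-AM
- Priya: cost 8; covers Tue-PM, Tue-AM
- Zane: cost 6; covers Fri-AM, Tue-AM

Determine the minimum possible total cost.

This is an integer covering problem.
The greedy cost-per-new-shift heuristic would pick Zane and Priya for 14, but a cheaper cover exists.
Eli alone covers Tue-PM, Fri-AM, Tue-AM — every shift.
Total cost: 12.
No cover costs less than 12.

12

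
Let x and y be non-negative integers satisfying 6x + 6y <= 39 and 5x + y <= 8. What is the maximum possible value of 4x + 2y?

12

The continuous relaxation peaks at (0.375, 6.12) with value 13.75; rounding to a feasible lattice point costs some objective.
(x,y)=(0,6) is feasible, giving 12.
(x,y)=(0,5) is feasible, giving 10.
No feasible integer point exceeds 12.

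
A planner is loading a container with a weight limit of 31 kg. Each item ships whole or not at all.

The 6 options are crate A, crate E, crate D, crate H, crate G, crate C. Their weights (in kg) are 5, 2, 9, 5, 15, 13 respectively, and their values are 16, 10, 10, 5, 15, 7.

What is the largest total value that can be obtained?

51

crate A + crate E + crate D + crate G: weight 5 + 2 + 9 + 15 = 31 ≤ 31, value 16 + 10 + 10 + 15 = 51.
crate A + crate E + crate H + crate G: weight 5 + 2 + 5 + 15 = 27 ≤ 31, value 16 + 10 + 5 + 15 = 46.
Best is crate A, crate E, crate D, and crate G with total value 51.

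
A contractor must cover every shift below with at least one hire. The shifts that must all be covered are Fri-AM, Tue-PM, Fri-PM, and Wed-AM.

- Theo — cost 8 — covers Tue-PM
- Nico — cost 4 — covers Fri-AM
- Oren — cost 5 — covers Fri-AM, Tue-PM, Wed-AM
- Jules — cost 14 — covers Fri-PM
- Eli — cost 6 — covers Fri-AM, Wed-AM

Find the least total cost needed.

Choose Oren and Jules: together they cover Fri-AM, Tue-PM, Fri-PM, Wed-AM — every shift.
Total cost: 5 + 14 = 19.
No cover costs less than 19.

19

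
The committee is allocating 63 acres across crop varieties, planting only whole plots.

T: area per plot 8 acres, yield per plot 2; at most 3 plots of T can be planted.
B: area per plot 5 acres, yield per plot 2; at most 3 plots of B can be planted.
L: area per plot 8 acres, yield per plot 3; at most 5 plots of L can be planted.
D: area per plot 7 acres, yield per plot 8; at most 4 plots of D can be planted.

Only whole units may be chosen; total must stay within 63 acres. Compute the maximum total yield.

45

This is a bounded integer knapsack.
4×L and 4×D: area 60 ≤ 63, yield 4·3 + 4·8 = 44.
2×B, 3×L, and 4×D: area 62 ≤ 63, yield 2·2 + 3·3 + 4·8 = 45.
Best is 45.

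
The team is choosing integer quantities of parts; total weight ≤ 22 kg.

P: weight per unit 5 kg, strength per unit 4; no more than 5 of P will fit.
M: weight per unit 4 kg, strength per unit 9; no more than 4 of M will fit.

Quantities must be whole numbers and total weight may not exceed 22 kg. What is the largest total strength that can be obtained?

This is a bounded integer knapsack.
Take 1×P and 4×M: weight 21 ≤ 22, strength 1·4 + 4·9 = 40.
M has the best ratio (9/4) and is taken to its limit of 4; remaining capacity is filled optimally with the others.

40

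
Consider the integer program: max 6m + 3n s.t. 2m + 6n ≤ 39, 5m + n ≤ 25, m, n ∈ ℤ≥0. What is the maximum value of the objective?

39

Relaxing integrality, the LP optimum is 39.32 at (m,n) = (3.96, 5.18), which is not an integer point.
(m,n)=(4,5): 2·4+6·5=38≤39, 5·4+1·5=25≤25, objective 39.
(m,n)=(4,4): 2·4+6·4=32≤39, 5·4+1·4=24≤25, objective 36.
(m,n)=(3,5): 2·3+6·5=36≤39, 5·3+1·5=20≤25, objective 33.
The best lattice point is (4,5), giving 39.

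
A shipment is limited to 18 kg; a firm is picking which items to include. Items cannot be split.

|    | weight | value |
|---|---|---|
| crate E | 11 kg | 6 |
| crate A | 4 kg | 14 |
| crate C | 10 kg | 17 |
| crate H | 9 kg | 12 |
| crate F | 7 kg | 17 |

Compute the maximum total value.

34

Allowing fractional choices, the relaxed optimum would be about 42.9, but items are indivisible.
crate C + crate F: weight 10 + 7 = 17 ≤ 18, value 17 + 17 = 34.
crate A + crate F: weight 4 + 7 = 11 ≤ 18, value 14 + 17 = 31.
crate A + crate C: weight 4 + 10 = 14 ≤ 18, value 14 + 17 = 31.
Best is crate C and crate F with total value 34.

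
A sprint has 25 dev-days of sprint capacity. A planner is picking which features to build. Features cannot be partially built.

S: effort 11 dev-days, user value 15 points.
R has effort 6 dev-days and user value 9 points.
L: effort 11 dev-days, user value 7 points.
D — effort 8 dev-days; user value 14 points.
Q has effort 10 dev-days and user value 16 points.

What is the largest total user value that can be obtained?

This is a 0-1 knapsack instance.
Allowing fractional choices, the relaxed optimum would be about 40.4, but features are indivisible.
R + D + Q: effort 6 + 8 + 10 = 24 ≤ 25, user value 9 + 14 + 16 = 39.
S + R + D: effort 11 + 6 + 8 = 25 ≤ 25, user value 15 + 9 + 14 = 38.
Best is R, D, and Q with total user value 39.

39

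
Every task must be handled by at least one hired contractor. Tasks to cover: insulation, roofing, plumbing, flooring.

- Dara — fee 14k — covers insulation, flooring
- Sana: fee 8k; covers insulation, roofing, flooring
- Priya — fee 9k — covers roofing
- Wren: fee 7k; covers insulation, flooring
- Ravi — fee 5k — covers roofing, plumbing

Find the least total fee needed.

12

Choose Wren and Ravi: together they cover insulation, roofing, plumbing, flooring — every task.
Total fee: 7 + 5 = 12.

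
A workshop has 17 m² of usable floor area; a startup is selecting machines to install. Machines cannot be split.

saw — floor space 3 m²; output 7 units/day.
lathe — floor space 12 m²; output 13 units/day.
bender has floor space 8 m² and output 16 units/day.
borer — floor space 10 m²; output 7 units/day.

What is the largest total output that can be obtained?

23

Allowing fractional choices, the relaxed optimum would be about 29.5, but machines are indivisible.
saw + lathe: floor space 3 + 12 = 15 ≤ 17, output 7 + 13 = 20.
bender: floor space 8 ≤ 17, output 16.
saw + bender: floor space 3 + 8 = 11 ≤ 17, output 7 + 16 = 23.
Best is saw and bender with total output 23.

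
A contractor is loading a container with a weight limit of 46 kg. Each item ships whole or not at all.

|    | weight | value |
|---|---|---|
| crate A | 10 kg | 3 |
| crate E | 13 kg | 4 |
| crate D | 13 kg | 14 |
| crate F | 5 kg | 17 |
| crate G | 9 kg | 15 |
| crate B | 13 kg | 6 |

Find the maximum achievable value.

52

Allowing fractional choices, the relaxed optimum would be about 53.8, but items are indivisible.
crate E + crate D + crate F + crate G: weight 13 + 13 + 5 + 9 = 40 ≤ 46, value 4 + 14 + 17 + 15 = 50.
crate D + crate F + crate G + crate B: weight 13 + 5 + 9 + 13 = 40 ≤ 46, value 14 + 17 + 15 + 6 = 52.
Best is crate D, crate F, crate G, and crate B with total value 52.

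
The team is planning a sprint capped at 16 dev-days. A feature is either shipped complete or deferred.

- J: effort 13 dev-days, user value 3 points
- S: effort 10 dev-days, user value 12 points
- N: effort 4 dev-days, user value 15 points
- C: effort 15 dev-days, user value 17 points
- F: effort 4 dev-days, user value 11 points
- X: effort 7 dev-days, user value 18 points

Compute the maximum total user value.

44

This is an integer program with binary decision variables.
Take N, F, and X: effort 4 + 4 + 7 = 15 ≤ 16, user value 15 + 11 + 18 = 44.
No other feasible combination does better.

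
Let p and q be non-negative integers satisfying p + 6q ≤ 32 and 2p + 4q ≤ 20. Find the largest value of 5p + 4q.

(p,q)=(10,0): 1·10+6·0=10≤32, 2·10+4·0=20≤20, objective 50.
(p,q)=(9,0): 1·9+6·0=9≤32, 2·9+4·0=18≤20, objective 45.
The best lattice point is (10,0), giving 50.

50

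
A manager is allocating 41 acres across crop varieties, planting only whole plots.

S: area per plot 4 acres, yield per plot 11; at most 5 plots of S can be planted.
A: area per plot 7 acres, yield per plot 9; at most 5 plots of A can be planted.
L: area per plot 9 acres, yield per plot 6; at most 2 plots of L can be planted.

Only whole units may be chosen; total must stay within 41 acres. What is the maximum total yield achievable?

82

5×S and 2×A: area 34 ≤ 41, yield 5·11 + 2·9 = 73.
5×S and 3×A: area 41 ≤ 41, yield 5·11 + 3·9 = 82.
Best is 82.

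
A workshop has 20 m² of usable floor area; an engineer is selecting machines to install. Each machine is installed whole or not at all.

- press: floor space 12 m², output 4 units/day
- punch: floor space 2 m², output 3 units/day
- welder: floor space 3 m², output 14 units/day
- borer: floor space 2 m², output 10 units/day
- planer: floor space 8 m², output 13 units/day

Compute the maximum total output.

40

This is an integer program with binary decision variables.
Take punch, welder, borer, and planer: floor space 2 + 3 + 2 + 8 = 15 ≤ 20, output 3 + 14 + 10 + 13 = 40.
No other feasible combination does better.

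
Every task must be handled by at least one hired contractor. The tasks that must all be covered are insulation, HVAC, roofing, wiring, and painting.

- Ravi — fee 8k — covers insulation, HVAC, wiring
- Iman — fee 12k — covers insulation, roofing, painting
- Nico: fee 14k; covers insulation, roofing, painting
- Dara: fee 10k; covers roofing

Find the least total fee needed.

20

Choose Ravi and Iman: together they cover insulation, HVAC, roofing, wiring, painting — every task.
Total fee: 8 + 12 = 20.
No cover costs less than 20.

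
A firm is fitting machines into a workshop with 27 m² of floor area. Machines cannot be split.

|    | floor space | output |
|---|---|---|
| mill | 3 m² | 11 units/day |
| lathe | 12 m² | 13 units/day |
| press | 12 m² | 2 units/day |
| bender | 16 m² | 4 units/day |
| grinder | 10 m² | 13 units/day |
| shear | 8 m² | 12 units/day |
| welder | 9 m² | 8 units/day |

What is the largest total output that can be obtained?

This is a 0-1 knapsack instance.
Allowing fractional choices, the relaxed optimum would be about 42.5, but machines are indivisible.
mill + grinder + shear: floor space 3 + 10 + 8 = 21 ≤ 27, output 11 + 13 + 12 = 36.
mill + lathe + grinder: floor space 3 + 12 + 10 = 25 ≤ 27, output 11 + 13 + 13 = 37.
Best is mill, lathe, and grinder with total output 37.

37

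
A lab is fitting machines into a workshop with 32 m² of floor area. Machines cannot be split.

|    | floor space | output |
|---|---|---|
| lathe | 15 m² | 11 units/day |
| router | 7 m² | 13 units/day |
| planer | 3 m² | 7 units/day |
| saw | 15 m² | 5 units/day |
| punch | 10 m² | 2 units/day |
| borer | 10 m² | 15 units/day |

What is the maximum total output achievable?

39

router + planer + punch + borer: floor space 7 + 3 + 10 + 10 = 30 ≤ 32, output 13 + 7 + 2 + 15 = 37.
router + planer + borer: floor space 7 + 3 + 10 = 20 ≤ 32, output 13 + 7 + 15 = 35.
lathe + router + borer: floor space 15 + 7 + 10 = 32 ≤ 32, output 11 + 13 + 15 = 39.
Best is lathe, router, and borer with total output 39.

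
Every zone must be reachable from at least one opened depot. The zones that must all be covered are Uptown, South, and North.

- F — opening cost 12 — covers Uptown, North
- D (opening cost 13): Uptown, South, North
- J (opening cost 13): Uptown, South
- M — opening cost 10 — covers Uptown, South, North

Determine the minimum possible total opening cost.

10

M alone covers Uptown, South, North — every zone.
Total opening cost: 10.
No cover costs less than 10.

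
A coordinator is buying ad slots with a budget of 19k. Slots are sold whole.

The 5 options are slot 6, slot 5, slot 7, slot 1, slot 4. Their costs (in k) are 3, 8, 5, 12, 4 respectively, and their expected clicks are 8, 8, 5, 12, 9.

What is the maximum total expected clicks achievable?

slot 6 + slot 1 + slot 4: cost 3 + 12 + 4 = 19 ≤ 19, expected clicks 8 + 12 + 9 = 29.
slot 6 + slot 5 + slot 4: cost 3 + 8 + 4 = 15 ≤ 19, expected clicks 8 + 8 + 9 = 25.
Best is slot 6, slot 1, and slot 4 with total expected clicks 29.

29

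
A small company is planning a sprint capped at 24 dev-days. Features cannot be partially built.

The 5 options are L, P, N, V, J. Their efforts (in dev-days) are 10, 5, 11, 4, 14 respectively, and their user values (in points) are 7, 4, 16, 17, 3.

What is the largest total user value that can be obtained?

N + V: effort 11 + 4 = 15 ≤ 24, user value 16 + 17 = 33.
P + N + V: effort 5 + 11 + 4 = 20 ≤ 24, user value 4 + 16 + 17 = 37.
Best is P, N, and V with total user value 37.

37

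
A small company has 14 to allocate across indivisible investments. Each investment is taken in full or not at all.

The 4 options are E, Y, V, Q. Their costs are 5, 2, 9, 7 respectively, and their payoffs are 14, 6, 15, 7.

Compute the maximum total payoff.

29

Treat it as a binary knapsack problem.
Y + V: cost 2 + 9 = 11 ≤ 14, payoff 6 + 15 = 21.
E + Y + Q: cost 5 + 2 + 7 = 14 ≤ 14, payoff 14 + 6 + 7 = 27.
E + V: cost 5 + 9 = 14 ≤ 14, payoff 14 + 15 = 29.
Best is E and V with total payoff 29.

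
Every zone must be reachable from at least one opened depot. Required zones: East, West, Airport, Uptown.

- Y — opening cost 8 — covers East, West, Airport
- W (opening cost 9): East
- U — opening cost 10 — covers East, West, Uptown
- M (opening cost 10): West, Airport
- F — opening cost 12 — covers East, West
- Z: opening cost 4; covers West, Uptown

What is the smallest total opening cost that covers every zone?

12

Choose Y and Z: together they cover East, West, Airport, Uptown — every zone.
Total opening cost: 8 + 4 = 12.
No cover costs less than 12.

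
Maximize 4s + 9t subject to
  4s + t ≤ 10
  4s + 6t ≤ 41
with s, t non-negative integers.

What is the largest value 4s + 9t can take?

58

(s,t)=(1,6) is feasible, giving 58.
(s,t)=(0,6) is feasible, giving 54.
(s,t)=(1,5) is feasible, giving 49.
Maximum is 58 at (s,t)=(1,6).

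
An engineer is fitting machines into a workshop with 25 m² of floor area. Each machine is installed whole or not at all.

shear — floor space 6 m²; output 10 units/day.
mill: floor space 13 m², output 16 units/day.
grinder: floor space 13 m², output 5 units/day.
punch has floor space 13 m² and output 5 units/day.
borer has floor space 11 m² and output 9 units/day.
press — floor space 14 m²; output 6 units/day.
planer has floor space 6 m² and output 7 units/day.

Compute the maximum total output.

33

This is a 0-1 knapsack instance.
shear + mill + planer: floor space 6 + 13 + 6 = 25 ≤ 25, output 10 + 16 + 7 = 33.
shear + mill: floor space 6 + 13 = 19 ≤ 25, output 10 + 16 = 26.
Best is shear, mill, and planer with total output 33.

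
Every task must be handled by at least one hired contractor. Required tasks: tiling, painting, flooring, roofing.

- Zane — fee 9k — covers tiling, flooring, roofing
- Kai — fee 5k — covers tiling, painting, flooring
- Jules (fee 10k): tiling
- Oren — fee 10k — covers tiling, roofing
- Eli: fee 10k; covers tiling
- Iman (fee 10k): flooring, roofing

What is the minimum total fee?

14

This is an integer covering problem.
Choose Zane and Kai: together they cover tiling, painting, flooring, roofing — every task.
Total fee: 9 + 5 = 14.
No cover costs less than 14.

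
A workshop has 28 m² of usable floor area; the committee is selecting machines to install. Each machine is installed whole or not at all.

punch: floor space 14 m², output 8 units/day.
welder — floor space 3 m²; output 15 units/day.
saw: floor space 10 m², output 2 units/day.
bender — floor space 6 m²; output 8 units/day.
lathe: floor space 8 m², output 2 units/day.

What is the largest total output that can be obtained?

31

welder + bender + lathe: floor space 3 + 6 + 8 = 17 ≤ 28, output 15 + 8 + 2 = 25.
punch + welder + bender: floor space 14 + 3 + 6 = 23 ≤ 28, output 8 + 15 + 8 = 31.
welder + saw + bender + lathe: floor space 3 + 10 + 6 + 8 = 27 ≤ 28, output 15 + 2 + 8 + 2 = 27.
Best is punch, welder, and bender with total output 31.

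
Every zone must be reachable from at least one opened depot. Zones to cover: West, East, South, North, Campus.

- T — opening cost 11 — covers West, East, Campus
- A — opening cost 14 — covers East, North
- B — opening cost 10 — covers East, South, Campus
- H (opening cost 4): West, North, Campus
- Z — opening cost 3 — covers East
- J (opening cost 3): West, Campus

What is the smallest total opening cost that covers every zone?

The greedy cost-per-new-zone heuristic would pick H, Z, and B for 17, but a cheaper cover exists.
Choose B and H: together they cover West, East, South, North, Campus — every zone.
Total opening cost: 10 + 4 = 14.
No cover costs less than 14.

14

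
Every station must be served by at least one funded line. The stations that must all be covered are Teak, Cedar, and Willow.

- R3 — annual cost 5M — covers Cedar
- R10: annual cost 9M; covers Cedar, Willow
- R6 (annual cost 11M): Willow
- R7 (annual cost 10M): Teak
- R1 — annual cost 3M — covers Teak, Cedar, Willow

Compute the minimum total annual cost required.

This is an integer covering problem.
R1 alone covers Teak, Cedar, Willow — every station.
Total annual cost: 3.
No cover costs less than 3.

3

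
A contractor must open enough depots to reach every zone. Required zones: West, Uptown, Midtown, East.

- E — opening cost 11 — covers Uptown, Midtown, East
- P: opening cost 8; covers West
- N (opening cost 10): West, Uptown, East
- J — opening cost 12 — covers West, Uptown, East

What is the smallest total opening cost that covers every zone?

19

This is an integer covering problem.
Choose E and P: together they cover West, Uptown, Midtown, East — every zone.
Total opening cost: 11 + 8 = 19.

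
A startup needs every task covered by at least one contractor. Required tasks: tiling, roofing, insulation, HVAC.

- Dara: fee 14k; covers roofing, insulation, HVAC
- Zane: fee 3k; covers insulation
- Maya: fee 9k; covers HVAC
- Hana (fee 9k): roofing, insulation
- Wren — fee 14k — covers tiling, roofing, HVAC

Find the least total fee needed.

Choose Zane and Wren: together they cover tiling, roofing, insulation, HVAC — every task.
Total fee: 3 + 14 = 17.
No cover costs less than 17.

17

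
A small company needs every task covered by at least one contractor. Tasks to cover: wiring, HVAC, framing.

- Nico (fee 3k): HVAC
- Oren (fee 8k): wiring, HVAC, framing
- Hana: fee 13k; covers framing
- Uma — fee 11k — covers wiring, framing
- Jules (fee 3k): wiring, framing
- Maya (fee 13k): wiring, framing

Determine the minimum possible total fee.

6

This is a weighted set-cover instance.
Choose Nico and Jules: together they cover wiring, HVAC, framing — every task.
Total fee: 3 + 3 = 6.
No cover costs less than 6.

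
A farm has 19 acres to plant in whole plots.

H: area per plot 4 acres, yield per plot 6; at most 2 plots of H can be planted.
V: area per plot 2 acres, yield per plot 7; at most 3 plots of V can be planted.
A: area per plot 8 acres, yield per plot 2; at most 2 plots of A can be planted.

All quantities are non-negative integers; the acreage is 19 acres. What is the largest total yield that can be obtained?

33

Take 2×H and 3×V: area 14 ≤ 19, yield 2·6 + 3·7 = 33.
V has the best ratio (7/2) and is taken to its limit of 3; remaining capacity is filled optimally with the others.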